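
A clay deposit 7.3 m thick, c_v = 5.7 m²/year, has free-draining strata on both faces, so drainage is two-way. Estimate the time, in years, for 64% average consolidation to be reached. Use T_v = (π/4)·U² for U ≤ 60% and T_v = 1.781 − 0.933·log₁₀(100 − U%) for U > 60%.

Drainage path length: H_d = H/2 = 3.65 m (double drainage).
U > 60%: T_v = 1.781 − 0.933·log₁₀(100 − 64) = 0.32897.
t = T_v·H_d²/c_v = 0.32897×3.65²/5.7 = 0.7689 years.

t ≈ 0.769 years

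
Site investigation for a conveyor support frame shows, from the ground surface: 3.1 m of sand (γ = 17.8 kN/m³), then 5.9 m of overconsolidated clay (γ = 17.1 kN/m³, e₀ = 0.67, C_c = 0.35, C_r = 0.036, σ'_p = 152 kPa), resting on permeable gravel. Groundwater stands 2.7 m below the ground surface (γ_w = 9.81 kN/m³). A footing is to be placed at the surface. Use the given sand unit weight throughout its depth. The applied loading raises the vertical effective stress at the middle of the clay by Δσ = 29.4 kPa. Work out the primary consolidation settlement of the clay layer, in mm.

S_c ≈ 18.7 mm

Mid-depth of clay below the ground surface: z = 3.1 + 5.9/2 = 6.05 m.
Total vertical stress at mid-clay: σ_v = 17.8×3.1 + 17.1×2.95 = 105.63 kPa.
Pore pressure: u = 9.81×(6.05 − 2.7) = 32.864 kPa.
Initial effective stress: σ'_0 = σ_v − u = 105.63 − 32.864 = 72.766 kPa.
Final effective stress: σ'_f = 72.766 + 29.4 = 102.17 kPa.
σ'_f = 102.17 ≤ σ'_p = 152 kPa, so the clay remains overconsolidated and only the recompression index applies:
S_c = C_r·H/(1+e₀)·log₁₀(σ'_f/σ'_0) = 0.036×5.9/1.67×log₁₀(102.17/72.766)
    = 0.12718 × 0.14739 = 0.01875 m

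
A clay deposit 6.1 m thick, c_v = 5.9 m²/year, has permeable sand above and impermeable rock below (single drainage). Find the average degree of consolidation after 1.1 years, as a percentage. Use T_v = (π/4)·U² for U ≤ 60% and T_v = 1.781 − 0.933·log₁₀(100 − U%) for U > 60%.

Drainage path length: H_d = H = 6.1 m (single drainage).
T_v = c_v·t/H_d² = 5.9×1.1/6.1² = 0.17442.
T_v = 0.17442 corresponds to the U ≤ 60% branch:
U = √(4T_v/π) = 0.4713

U ≈ 47.1 %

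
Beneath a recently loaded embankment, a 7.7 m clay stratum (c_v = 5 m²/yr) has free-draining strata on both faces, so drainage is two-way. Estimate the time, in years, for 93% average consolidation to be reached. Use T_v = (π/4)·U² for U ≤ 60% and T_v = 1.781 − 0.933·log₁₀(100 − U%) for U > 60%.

Drainage path length: H_d = H/2 = 3.85 m (double drainage).
U > 60%: T_v = 1.781 − 0.933·log₁₀(100 − 93) = 0.99252.
t = T_v·H_d²/c_v = 0.99252×3.85²/5 = 2.942 years.

t ≈ 2.94 years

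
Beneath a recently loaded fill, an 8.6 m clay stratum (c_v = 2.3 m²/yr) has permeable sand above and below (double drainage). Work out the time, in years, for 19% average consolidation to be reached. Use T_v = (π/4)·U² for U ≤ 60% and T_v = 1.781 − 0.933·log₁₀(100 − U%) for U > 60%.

t ≈ 0.228 years

Drainage path length: H_d = H/2 = 4.3 m (double drainage).
U ≤ 60%: T_v = (π/4)·U² = (π/4)×0.19² = 0.028353.
t = T_v·H_d²/c_v = 0.028353×4.3²/2.3 = 0.2279 years.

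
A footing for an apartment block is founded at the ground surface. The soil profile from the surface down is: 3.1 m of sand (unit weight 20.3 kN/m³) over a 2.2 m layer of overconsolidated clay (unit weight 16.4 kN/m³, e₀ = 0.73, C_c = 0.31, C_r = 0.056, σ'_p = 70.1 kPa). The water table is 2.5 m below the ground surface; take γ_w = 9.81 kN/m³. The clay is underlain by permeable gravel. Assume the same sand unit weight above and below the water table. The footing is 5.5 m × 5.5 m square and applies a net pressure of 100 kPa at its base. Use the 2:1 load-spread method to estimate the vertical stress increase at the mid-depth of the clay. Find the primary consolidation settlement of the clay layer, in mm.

Mid-depth of clay below the ground surface: z = 3.1 + 2.2/2 = 4.2 m.
Total vertical stress at mid-clay: σ_v = 20.3×3.1 + 16.4×1.1 = 80.97 kPa.
Pore pressure: u = 9.81×(4.2 − 2.5) = 16.677 kPa.
Initial effective stress: σ'_0 = σ_v − u = 80.97 − 16.677 = 64.293 kPa.
Stress increase at mid-clay by the 2:1 spreading method:
Δσ = qBL/((B+z)(L+z)) = 100×5.5×5.5/((5.5+4.2)(5.5+4.2)) = 32.15 kPa
Final effective stress: σ'_f = 64.293 + 32.15 = 96.443 kPa.
σ'_f = 96.443 > σ'_p = 70.1 kPa, so the stress path crosses the preconsolidation pressure — recompression up to σ'_p, then virgin compression beyond:
S_c = H/(1+e₀)·[C_r·log₁₀(σ'_p/σ'_0) + C_c·log₁₀(σ'_f/σ'_p)]
    = 2.2/1.73 × [0.056×log₁₀(70.1/64.293) + 0.31×log₁₀(96.443/70.1)]
    = 1.2717 × [0.002103 + 0.042951] = 0.0573 m

S_c ≈ 57.3 mm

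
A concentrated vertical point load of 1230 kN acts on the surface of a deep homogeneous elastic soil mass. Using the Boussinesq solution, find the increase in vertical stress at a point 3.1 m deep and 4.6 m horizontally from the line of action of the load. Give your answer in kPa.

Δσ_z ≈ 3.33 kPa

Boussinesq vertical stress below a point load on an elastic half-space:
Δσ_z = 3P/(2πz²) · [1 + (r/z)²]^(−5/2)
r/z = 4.6/3.1 = 1.4839; [1+(r/z)²]^(−5/2) = 0.054512.
Δσ_z = 3×1230/(2π×3.1²) × 0.054512 = 61.112 × 0.054512 = 3.331 kPa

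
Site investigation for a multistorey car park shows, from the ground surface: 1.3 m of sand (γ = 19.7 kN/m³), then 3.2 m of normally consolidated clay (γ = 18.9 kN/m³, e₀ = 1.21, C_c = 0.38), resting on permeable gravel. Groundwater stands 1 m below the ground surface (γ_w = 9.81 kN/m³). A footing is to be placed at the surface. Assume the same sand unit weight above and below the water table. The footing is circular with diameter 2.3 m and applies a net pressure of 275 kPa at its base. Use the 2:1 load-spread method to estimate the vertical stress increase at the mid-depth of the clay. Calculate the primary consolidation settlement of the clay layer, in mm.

S_c ≈ 214 mm

Mid-depth of clay below the ground surface: z = 1.3 + 3.2/2 = 2.9 m.
Total vertical stress at mid-clay: σ_v = 19.7×1.3 + 18.9×1.6 = 55.85 kPa.
Pore pressure: u = 9.81×(2.9 − 1) = 18.639 kPa.
Initial effective stress: σ'_0 = σ_v − u = 55.85 − 18.639 = 37.211 kPa.
Stress increase at mid-clay by the 2:1 spreading method:
Δσ ≈ qD²/(D+z)² = 275×2.3²/(2.3+2.9)² = 53.8 kPa
Final effective stress: σ'_f = σ'_0 + Δσ = 37.211 + 53.8 = 91.011 kPa.
Normally consolidated clay, so the full stress increment lies on the virgin compression line:
S_c = C_c·H/(1+e₀)·log₁₀(σ'_f/σ'_0) = 0.38×3.2/(1+1.21)×log₁₀(91.011/37.211)
    = 0.55023 × 0.38842 = 0.2137 m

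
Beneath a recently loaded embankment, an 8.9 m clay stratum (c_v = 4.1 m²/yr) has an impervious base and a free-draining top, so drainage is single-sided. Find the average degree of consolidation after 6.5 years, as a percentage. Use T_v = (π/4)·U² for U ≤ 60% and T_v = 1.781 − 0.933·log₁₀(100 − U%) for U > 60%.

Drainage path length: H_d = H = 8.9 m (single drainage).
T_v = c_v·t/H_d² = 4.1×6.5/8.9² = 0.33645.
T_v = 0.33645 corresponds to the U > 60% branch:
U = 1 − 10^((1.781 − T_v)/0.933)/100 = 0.6466

U ≈ 64.7 %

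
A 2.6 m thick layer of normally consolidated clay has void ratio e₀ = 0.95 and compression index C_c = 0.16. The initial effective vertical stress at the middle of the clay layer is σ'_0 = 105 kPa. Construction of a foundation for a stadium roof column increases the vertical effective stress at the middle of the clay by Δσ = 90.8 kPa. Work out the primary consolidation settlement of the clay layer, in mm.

S_c ≈ 57.7 mm

Final effective stress: σ'_f = σ'_0 + Δσ = 105 + 90.8 = 195.8 kPa.
Normally consolidated clay, so the full stress increment lies on the virgin compression line:
S_c = C_c·H/(1+e₀)·log₁₀(σ'_f/σ'_0) = 0.16×2.6/(1+0.95)×log₁₀(195.8/105)
    = 0.21333 × 0.27062 = 0.05773 m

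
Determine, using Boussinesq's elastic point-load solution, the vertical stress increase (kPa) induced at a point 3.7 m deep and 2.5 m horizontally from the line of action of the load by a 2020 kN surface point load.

Boussinesq vertical stress below a point load on an elastic half-space:
Δσ_z = 3P/(2πz²) · [1 + (r/z)²]^(−5/2)
r/z = 2.5/3.7 = 0.67568; [1+(r/z)²]^(−5/2) = 0.39057.
Δσ_z = 3×2020/(2π×3.7²) × 0.39057 = 70.451 × 0.39057 = 27.52 kPa

Δσ_z ≈ 27.5 kPa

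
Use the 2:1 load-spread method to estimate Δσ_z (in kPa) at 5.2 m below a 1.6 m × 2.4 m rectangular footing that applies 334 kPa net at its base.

By the 2:1 method the load spreads at 1 horizontal : 2 vertical, so at depth z the loaded area has grown by z in each plan dimension:
Δσ = qBL/((B+z)(L+z)) = 334×1.6×2.4/((1.6+5.2)(2.4+5.2)) = 24.817 kPa

Δσ_z ≈ 24.8 kPa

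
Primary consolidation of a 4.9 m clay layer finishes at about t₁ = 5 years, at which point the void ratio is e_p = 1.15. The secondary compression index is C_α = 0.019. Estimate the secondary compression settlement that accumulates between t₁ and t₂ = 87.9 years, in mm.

S_s ≈ 53.9 mm

Secondary compression: S_s = C_α·H/(1+e_p)·log₁₀(t₂/t₁)
S_s = 0.019×4.9/(1+1.15)×log₁₀(87.9/5)
    = 0.0433 × 1.245 = 0.05391 m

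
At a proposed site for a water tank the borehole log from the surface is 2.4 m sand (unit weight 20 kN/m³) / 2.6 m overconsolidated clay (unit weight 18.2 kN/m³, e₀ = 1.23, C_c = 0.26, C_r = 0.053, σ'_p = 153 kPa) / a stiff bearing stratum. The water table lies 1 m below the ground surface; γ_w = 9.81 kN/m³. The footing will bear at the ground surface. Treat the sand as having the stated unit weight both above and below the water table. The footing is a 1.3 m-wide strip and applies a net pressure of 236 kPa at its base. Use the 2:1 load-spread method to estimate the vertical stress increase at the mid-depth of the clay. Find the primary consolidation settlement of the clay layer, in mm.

S_c ≈ 23 mm

Mid-depth of clay below the ground surface: z = 2.4 + 2.6/2 = 3.7 m.
Total vertical stress at mid-clay: σ_v = 20×2.4 + 18.2×1.3 = 71.66 kPa.
Pore pressure: u = 9.81×(3.7 − 1) = 26.487 kPa.
Initial effective stress: σ'_0 = σ_v − u = 71.66 − 26.487 = 45.173 kPa.
Stress increase at mid-clay by the 2:1 spreading method:
Δσ = qB/(B+z) = 236×1.3/(1.3+3.7) = 61.36 kPa
Final effective stress: σ'_f = 45.173 + 61.36 = 106.53 kPa.
σ'_f = 106.53 ≤ σ'_p = 153 kPa, so the clay remains overconsolidated and only the recompression index applies:
S_c = C_r·H/(1+e₀)·log₁₀(σ'_f/σ'_0) = 0.053×2.6/2.23×log₁₀(106.53/45.173)
    = 0.061793 × 0.37259 = 0.02302 m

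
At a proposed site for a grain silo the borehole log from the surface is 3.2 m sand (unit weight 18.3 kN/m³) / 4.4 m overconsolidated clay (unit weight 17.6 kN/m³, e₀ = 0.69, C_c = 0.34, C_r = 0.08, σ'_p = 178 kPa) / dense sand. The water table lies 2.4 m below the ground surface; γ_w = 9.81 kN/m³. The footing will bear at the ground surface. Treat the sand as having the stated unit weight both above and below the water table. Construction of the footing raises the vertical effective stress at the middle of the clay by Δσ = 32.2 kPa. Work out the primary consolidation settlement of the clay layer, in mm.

S_c ≈ 35.1 mm

Mid-depth of clay below the ground surface: z = 3.2 + 4.4/2 = 5.4 m.
Total vertical stress at mid-clay: σ_v = 18.3×3.2 + 17.6×2.2 = 97.28 kPa.
Pore pressure: u = 9.81×(5.4 − 2.4) = 29.43 kPa.
Initial effective stress: σ'_0 = σ_v − u = 97.28 − 29.43 = 67.85 kPa.
Final effective stress: σ'_f = 67.85 + 32.2 = 100.05 kPa.
σ'_f = 100.05 ≤ σ'_p = 178 kPa, so the clay remains overconsolidated and only the recompression index applies:
S_c = C_r·H/(1+e₀)·log₁₀(σ'_f/σ'_0) = 0.08×4.4/1.69×log₁₀(100.05/67.85)
    = 0.20829 × 0.16867 = 0.03513 m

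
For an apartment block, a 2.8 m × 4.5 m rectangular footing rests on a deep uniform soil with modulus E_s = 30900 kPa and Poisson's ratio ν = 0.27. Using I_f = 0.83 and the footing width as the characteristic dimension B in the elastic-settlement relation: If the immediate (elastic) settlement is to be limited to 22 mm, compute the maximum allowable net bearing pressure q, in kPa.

S_e = q·B·(1−ν²)/E_s · I_f  ⇒  q = S_e·E_s / (B·(1−ν²)·I_f).
q = 0.022 × 30900 / (2.8 × 0.9271 × 0.83) = 315.5 kPa

q ≈ 316 kPa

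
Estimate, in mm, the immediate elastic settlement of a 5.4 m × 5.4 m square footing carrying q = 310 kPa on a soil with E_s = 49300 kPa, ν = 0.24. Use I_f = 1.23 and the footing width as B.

Immediate (elastic) settlement: S_e = q·B·(1−ν²)/E_s · I_f.
S_e = 310 × 5.4 × (1 − 0.24²) / 49300 × 1.23
    = 310 × 5.4 × 0.9424 / 49300 × 1.23
    = 0.03936 m = 39.36 mm

S_e ≈ 39.4 mm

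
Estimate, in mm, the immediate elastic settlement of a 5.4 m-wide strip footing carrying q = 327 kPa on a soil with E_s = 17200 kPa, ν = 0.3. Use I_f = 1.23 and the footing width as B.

S_e ≈ 115 mm

Immediate (elastic) settlement: S_e = q·B·(1−ν²)/E_s · I_f.
S_e = 327 × 5.4 × (1 − 0.3²) / 17200 × 1.23
    = 327 × 5.4 × 0.91 / 17200 × 1.23
    = 0.1149 m = 114.9 mm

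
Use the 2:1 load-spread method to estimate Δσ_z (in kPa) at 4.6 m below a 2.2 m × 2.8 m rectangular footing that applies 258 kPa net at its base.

Δσ_z ≈ 31.6 kPa

By the 2:1 method the load spreads at 1 horizontal : 2 vertical, so at depth z the loaded area has grown by z in each plan dimension:
Δσ = qBL/((B+z)(L+z)) = 258×2.2×2.8/((2.2+4.6)(2.8+4.6)) = 31.583 kPa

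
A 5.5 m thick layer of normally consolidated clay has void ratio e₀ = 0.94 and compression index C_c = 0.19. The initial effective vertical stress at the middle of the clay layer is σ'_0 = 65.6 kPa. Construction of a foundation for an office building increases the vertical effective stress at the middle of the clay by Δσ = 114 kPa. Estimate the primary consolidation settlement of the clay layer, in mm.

S_c ≈ 236 mm

Final effective stress: σ'_f = σ'_0 + Δσ = 65.6 + 114 = 179.6 kPa.
Normally consolidated clay, so the full stress increment lies on the virgin compression line:
S_c = C_c·H/(1+e₀)·log₁₀(σ'_f/σ'_0) = 0.19×5.5/(1+0.94)×log₁₀(179.6/65.6)
    = 0.53866 × 0.4374 = 0.2356 m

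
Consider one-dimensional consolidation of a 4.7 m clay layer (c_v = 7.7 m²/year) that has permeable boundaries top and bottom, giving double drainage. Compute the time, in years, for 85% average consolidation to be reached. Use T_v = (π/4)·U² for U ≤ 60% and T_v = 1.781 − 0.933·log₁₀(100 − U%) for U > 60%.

Drainage path length: H_d = H/2 = 2.35 m (double drainage).
U > 60%: T_v = 1.781 − 0.933·log₁₀(100 − 85) = 0.68371.
t = T_v·H_d²/c_v = 0.68371×2.35²/7.7 = 0.4904 years.

t ≈ 0.49 years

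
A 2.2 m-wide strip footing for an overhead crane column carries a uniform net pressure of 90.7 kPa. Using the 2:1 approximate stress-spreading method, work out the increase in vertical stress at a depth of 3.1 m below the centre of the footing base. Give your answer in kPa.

By the 2:1 method the load spreads at 1 horizontal : 2 vertical, so at depth z the loaded area has grown by z in each plan dimension:
Δσ = qB/(B+z) = 90.7×2.2/(2.2+3.1) = 37.649 kPa

Δσ_z ≈ 37.6 kPa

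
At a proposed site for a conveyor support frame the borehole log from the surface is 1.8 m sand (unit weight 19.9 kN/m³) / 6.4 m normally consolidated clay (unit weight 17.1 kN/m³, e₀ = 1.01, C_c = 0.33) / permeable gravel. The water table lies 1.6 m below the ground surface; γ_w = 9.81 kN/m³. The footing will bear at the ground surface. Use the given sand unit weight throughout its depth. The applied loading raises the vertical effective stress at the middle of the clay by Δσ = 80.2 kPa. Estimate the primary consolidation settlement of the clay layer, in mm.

Mid-depth of clay below the ground surface: z = 1.8 + 6.4/2 = 5 m.
Total vertical stress at mid-clay: σ_v = 19.9×1.8 + 17.1×3.2 = 90.54 kPa.
Pore pressure: u = 9.81×(5 − 1.6) = 33.354 kPa.
Initial effective stress: σ'_0 = σ_v − u = 90.54 − 33.354 = 57.186 kPa.
Final effective stress: σ'_f = σ'_0 + Δσ = 57.186 + 80.2 = 137.39 kPa.
Normally consolidated clay, so the full stress increment lies on the virgin compression line:
S_c = C_c·H/(1+e₀)·log₁₀(σ'_f/σ'_0) = 0.33×6.4/(1+1.01)×log₁₀(137.39/57.186)
    = 1.0507 × 0.38067 = 0.4 m

S_c ≈ 400 mm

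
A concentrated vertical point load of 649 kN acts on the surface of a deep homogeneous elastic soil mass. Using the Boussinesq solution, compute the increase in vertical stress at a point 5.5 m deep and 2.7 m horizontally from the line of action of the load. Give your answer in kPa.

Boussinesq vertical stress below a point load on an elastic half-space:
Δσ_z = 3P/(2πz²) · [1 + (r/z)²]^(−5/2)
r/z = 2.7/5.5 = 0.49091; [1+(r/z)²]^(−5/2) = 0.58288.
Δσ_z = 3×649/(2π×5.5²) × 0.58288 = 10.244 × 0.58288 = 5.971 kPa

Δσ_z ≈ 5.97 kPa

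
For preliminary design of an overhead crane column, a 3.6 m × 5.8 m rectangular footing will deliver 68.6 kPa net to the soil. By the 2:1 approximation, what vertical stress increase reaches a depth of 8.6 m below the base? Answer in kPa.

By the 2:1 method the load spreads at 1 horizontal : 2 vertical, so at depth z the loaded area has grown by z in each plan dimension:
Δσ = qBL/((B+z)(L+z)) = 68.6×3.6×5.8/((3.6+8.6)(5.8+8.6)) = 8.1533 kPa

Δσ_z ≈ 8.15 kPa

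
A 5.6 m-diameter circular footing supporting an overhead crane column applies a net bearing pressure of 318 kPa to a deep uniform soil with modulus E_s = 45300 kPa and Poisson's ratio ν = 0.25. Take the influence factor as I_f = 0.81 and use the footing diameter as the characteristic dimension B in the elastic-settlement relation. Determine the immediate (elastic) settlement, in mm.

Immediate (elastic) settlement: S_e = q·B·(1−ν²)/E_s · I_f.
S_e = 318 × 5.6 × (1 − 0.25²) / 45300 × 0.81
    = 318 × 5.6 × 0.9375 / 45300 × 0.81
    = 0.02985 m = 29.85 mm

S_e ≈ 29.9 mm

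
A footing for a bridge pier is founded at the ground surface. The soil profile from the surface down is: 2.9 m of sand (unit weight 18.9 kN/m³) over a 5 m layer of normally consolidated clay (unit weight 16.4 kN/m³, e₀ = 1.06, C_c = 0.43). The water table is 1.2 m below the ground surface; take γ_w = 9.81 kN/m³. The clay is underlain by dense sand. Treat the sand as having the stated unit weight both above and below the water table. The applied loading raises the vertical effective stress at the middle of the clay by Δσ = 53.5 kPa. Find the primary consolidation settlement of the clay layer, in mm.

S_c ≈ 310 mm

Mid-depth of clay below the ground surface: z = 2.9 + 5/2 = 5.4 m.
Total vertical stress at mid-clay: σ_v = 18.9×2.9 + 16.4×2.5 = 95.81 kPa.
Pore pressure: u = 9.81×(5.4 − 1.2) = 41.202 kPa.
Initial effective stress: σ'_0 = σ_v − u = 95.81 − 41.202 = 54.608 kPa.
Final effective stress: σ'_f = σ'_0 + Δσ = 54.608 + 53.5 = 108.11 kPa.
Normally consolidated clay, so the full stress increment lies on the virgin compression line:
S_c = C_c·H/(1+e₀)·log₁₀(σ'_f/σ'_0) = 0.43×5/(1+1.06)×log₁₀(108.11/54.608)
    = 1.0437 × 0.29661 = 0.3096 m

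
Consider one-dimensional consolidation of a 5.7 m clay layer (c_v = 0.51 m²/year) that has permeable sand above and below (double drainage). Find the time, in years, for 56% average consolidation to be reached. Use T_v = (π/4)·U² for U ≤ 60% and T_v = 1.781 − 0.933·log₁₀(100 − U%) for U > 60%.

Drainage path length: H_d = H/2 = 2.85 m (double drainage).
U ≤ 60%: T_v = (π/4)·U² = (π/4)×0.56² = 0.2463.
t = T_v·H_d²/c_v = 0.2463×2.85²/0.51 = 3.923 years.

t ≈ 3.92 years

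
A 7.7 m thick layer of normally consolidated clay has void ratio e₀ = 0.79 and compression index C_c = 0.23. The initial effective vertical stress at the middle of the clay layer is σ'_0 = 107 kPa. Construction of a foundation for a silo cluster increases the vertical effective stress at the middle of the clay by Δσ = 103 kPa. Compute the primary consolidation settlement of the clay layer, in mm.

Final effective stress: σ'_f = σ'_0 + Δσ = 107 + 103 = 210 kPa.
Normally consolidated clay, so the full stress increment lies on the virgin compression line:
S_c = C_c·H/(1+e₀)·log₁₀(σ'_f/σ'_0) = 0.23×7.7/(1+0.79)×log₁₀(210/107)
    = 0.98939 × 0.29284 = 0.2897 m

S_c ≈ 290 mm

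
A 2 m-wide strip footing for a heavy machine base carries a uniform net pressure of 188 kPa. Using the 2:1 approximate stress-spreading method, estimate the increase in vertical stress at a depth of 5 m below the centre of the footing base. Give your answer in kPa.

Δσ_z ≈ 53.7 kPa

By the 2:1 method the load spreads at 1 horizontal : 2 vertical, so at depth z the loaded area has grown by z in each plan dimension:
Δσ = qB/(B+z) = 188×2/(2+5) = 53.714 kPa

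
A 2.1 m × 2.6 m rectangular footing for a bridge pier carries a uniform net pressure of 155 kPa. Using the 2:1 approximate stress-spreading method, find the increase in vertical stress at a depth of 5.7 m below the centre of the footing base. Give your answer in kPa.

By the 2:1 method the load spreads at 1 horizontal : 2 vertical, so at depth z the loaded area has grown by z in each plan dimension:
Δσ = qBL/((B+z)(L+z)) = 155×2.1×2.6/((2.1+5.7)(2.6+5.7)) = 13.072 kPa

Δσ_z ≈ 13.1 kPa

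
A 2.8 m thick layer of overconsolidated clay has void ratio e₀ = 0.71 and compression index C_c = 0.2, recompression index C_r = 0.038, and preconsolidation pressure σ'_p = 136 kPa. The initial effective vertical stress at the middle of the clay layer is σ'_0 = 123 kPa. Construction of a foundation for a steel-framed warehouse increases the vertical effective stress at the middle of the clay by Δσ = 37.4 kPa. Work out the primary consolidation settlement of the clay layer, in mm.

Final effective stress: σ'_f = 123 + 37.4 = 160.4 kPa.
σ'_f = 160.4 > σ'_p = 136 kPa, so the stress path crosses the preconsolidation pressure — recompression up to σ'_p, then virgin compression beyond:
S_c = H/(1+e₀)·[C_r·log₁₀(σ'_p/σ'_0) + C_c·log₁₀(σ'_f/σ'_p)]
    = 2.8/1.71 × [0.038×log₁₀(136/123) + 0.2×log₁₀(160.4/136)]
    = 1.6374 × [0.0016581 + 0.014333] = 0.02618 m

S_c ≈ 26.2 mm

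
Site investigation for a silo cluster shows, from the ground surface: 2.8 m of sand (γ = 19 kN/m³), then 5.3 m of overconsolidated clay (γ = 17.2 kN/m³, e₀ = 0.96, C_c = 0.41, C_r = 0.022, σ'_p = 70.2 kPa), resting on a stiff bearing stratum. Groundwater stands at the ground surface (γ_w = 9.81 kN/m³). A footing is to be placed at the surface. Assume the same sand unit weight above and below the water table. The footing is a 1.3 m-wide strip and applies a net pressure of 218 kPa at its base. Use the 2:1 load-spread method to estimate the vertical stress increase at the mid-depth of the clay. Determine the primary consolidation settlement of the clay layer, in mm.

Mid-depth of clay below the ground surface: z = 2.8 + 5.3/2 = 5.45 m.
Total vertical stress at mid-clay: σ_v = 19×2.8 + 17.2×2.65 = 98.78 kPa.
Pore pressure: u = 9.81×(5.45 − 0) = 53.465 kPa.
Initial effective stress: σ'_0 = σ_v − u = 98.78 − 53.465 = 45.315 kPa.
Stress increase at mid-clay by the 2:1 spreading method:
Δσ = qB/(B+z) = 218×1.3/(1.3+5.45) = 41.985 kPa
Final effective stress: σ'_f = 45.315 + 41.985 = 87.3 kPa.
σ'_f = 87.3 > σ'_p = 70.2 kPa, so the stress path crosses the preconsolidation pressure — recompression up to σ'_p, then virgin compression beyond:
S_c = H/(1+e₀)·[C_r·log₁₀(σ'_p/σ'_0) + C_c·log₁₀(σ'_f/σ'_p)]
    = 5.3/1.96 × [0.022×log₁₀(70.2/45.315) + 0.41×log₁₀(87.3/70.2)]
    = 2.7041 × [0.0041821 + 0.038818] = 0.1163 m

S_c ≈ 116 mm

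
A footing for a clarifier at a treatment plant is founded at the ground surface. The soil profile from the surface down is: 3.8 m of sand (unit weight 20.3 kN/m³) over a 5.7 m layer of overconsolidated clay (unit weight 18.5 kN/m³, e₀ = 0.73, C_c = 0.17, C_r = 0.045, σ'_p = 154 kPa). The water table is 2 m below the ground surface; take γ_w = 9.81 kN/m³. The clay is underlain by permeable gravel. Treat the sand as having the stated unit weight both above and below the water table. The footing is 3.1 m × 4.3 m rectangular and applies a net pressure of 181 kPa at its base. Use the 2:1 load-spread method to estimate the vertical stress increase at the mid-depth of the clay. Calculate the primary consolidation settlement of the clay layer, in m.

S_c ≈ 0.0153 m

Mid-depth of clay below the ground surface: z = 3.8 + 5.7/2 = 6.65 m.
Total vertical stress at mid-clay: σ_v = 20.3×3.8 + 18.5×2.85 = 129.87 kPa.
Pore pressure: u = 9.81×(6.65 − 2) = 45.617 kPa.
Initial effective stress: σ'_0 = σ_v − u = 129.87 − 45.617 = 84.253 kPa.
Stress increase at mid-clay by the 2:1 spreading method:
Δσ = qBL/((B+z)(L+z)) = 181×3.1×4.3/((3.1+6.65)(4.3+6.65)) = 22.599 kPa
Final effective stress: σ'_f = 84.253 + 22.599 = 106.85 kPa.
σ'_f = 106.85 ≤ σ'_p = 154 kPa, so the clay remains overconsolidated and only the recompression index applies:
S_c = C_r·H/(1+e₀)·log₁₀(σ'_f/σ'_0) = 0.045×5.7/1.73×log₁₀(106.85/84.253)
    = 0.14827 × 0.10319 = 0.0153 m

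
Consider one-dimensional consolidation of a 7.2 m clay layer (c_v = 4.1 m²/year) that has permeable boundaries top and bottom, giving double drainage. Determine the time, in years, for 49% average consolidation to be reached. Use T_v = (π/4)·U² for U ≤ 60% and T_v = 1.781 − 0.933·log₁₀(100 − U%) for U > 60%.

Drainage path length: H_d = H/2 = 3.6 m (double drainage).
U ≤ 60%: T_v = (π/4)·U² = (π/4)×0.49² = 0.18857.
t = T_v·H_d²/c_v = 0.18857×3.6²/4.1 = 0.5961 years.

t ≈ 0.596 years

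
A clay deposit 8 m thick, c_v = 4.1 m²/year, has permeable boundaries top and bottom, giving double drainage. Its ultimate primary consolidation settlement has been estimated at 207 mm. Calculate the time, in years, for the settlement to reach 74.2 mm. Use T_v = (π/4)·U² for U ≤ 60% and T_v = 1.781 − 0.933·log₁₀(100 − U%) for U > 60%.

t ≈ 0.394 years

Drainage path length: H_d = H/2 = 4 m (double drainage).
U = S(t)/S_ult = 74.2/207 = 0.3585.
U ≤ 60%: T_v = (π/4)·U² = (π/4)×0.35845² = 0.10092.
t = T_v·H_d²/c_v = 0.10092×4²/4.1 = 0.3938 years.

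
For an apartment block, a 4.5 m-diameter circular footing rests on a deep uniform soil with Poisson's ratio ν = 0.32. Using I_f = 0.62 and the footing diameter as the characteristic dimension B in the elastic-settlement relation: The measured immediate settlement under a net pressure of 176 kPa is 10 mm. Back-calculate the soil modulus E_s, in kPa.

S_e = q·B·(1−ν²)/E_s · I_f  ⇒  E_s = q·B·(1−ν²)·I_f / S_e.
E_s = 176 × 4.5 × 0.8976 × 0.62 / 0.01 = 44080 kPa

E_s ≈ 44100 kPa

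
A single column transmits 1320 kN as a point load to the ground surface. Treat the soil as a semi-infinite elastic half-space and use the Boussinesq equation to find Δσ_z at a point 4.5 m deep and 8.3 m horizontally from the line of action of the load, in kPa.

Δσ_z ≈ 0.766 kPa

Boussinesq vertical stress below a point load on an elastic half-space:
Δσ_z = 3P/(2πz²) · [1 + (r/z)²]^(−5/2)
r/z = 8.3/4.5 = 1.8444; [1+(r/z)²]^(−5/2) = 0.024597.
Δσ_z = 3×1320/(2π×4.5²) × 0.024597 = 31.124 × 0.024597 = 0.7656 kPa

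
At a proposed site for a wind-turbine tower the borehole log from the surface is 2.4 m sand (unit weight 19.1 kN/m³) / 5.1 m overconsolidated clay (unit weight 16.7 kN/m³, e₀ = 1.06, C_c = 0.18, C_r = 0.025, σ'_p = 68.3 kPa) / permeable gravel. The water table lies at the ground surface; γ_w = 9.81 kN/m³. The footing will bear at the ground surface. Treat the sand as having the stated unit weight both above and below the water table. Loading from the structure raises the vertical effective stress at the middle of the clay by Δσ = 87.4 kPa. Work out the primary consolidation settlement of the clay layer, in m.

Mid-depth of clay below the ground surface: z = 2.4 + 5.1/2 = 4.95 m.
Total vertical stress at mid-clay: σ_v = 19.1×2.4 + 16.7×2.55 = 88.425 kPa.
Pore pressure: u = 9.81×(4.95 − 0) = 48.56 kPa.
Initial effective stress: σ'_0 = σ_v − u = 88.425 − 48.56 = 39.865 kPa.
Final effective stress: σ'_f = 39.865 + 87.4 = 127.27 kPa.
σ'_f = 127.27 > σ'_p = 68.3 kPa, so the stress path crosses the preconsolidation pressure — recompression up to σ'_p, then virgin compression beyond:
S_c = H/(1+e₀)·[C_r·log₁₀(σ'_p/σ'_0) + C_c·log₁₀(σ'_f/σ'_p)]
    = 5.1/2.06 × [0.025×log₁₀(68.3/39.865) + 0.18×log₁₀(127.27/68.3)]
    = 2.4757 × [0.0058457 + 0.048655] = 0.1349 m

S_c ≈ 0.135 m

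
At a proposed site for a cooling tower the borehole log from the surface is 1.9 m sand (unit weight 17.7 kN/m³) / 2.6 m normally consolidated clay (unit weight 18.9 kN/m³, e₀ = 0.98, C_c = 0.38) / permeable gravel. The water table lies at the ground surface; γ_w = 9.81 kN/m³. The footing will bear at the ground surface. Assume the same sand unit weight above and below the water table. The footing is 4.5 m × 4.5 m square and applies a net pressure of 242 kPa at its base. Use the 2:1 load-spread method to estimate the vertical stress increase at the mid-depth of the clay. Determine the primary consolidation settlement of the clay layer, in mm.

Mid-depth of clay below the ground surface: z = 1.9 + 2.6/2 = 3.2 m.
Total vertical stress at mid-clay: σ_v = 17.7×1.9 + 18.9×1.3 = 58.2 kPa.
Pore pressure: u = 9.81×(3.2 − 0) = 31.392 kPa.
Initial effective stress: σ'_0 = σ_v − u = 58.2 − 31.392 = 26.808 kPa.
Stress increase at mid-clay by the 2:1 spreading method:
Δσ = qBL/((B+z)(L+z)) = 242×4.5×4.5/((4.5+3.2)(4.5+3.2)) = 82.653 kPa
Final effective stress: σ'_f = σ'_0 + Δσ = 26.808 + 82.653 = 109.46 kPa.
Normally consolidated clay, so the full stress increment lies on the virgin compression line:
S_c = C_c·H/(1+e₀)·log₁₀(σ'_f/σ'_0) = 0.38×2.6/(1+0.98)×log₁₀(109.46/26.808)
    = 0.49899 × 0.61099 = 0.3049 m

S_c ≈ 305 mm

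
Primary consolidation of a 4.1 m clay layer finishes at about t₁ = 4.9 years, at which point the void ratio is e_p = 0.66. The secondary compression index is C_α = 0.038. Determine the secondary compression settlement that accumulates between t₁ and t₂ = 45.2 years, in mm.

Secondary compression: S_s = C_α·H/(1+e_p)·log₁₀(t₂/t₁)
S_s = 0.038×4.1/(1+0.66)×log₁₀(45.2/4.9)
    = 0.09386 × 0.9649 = 0.09057 m

S_s ≈ 90.6 mm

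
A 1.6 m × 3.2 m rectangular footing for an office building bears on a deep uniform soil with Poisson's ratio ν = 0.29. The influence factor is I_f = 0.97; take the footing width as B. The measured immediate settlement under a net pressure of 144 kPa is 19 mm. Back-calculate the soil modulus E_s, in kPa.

E_s ≈ 10800 kPa

S_e = q·B·(1−ν²)/E_s · I_f  ⇒  E_s = q·B·(1−ν²)·I_f / S_e.
E_s = 144 × 1.6 × 0.9159 × 0.97 / 0.019 = 10770 kPa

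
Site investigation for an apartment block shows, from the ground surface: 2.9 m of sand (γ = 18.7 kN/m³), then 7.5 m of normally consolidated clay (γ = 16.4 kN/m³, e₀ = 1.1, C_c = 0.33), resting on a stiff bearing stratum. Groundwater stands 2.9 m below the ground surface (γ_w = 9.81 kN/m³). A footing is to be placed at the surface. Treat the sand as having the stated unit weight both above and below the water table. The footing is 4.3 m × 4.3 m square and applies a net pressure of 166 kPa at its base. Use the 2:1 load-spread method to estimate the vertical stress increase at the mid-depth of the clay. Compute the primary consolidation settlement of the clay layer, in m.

S_c ≈ 0.144 m

Mid-depth of clay below the ground surface: z = 2.9 + 7.5/2 = 6.65 m.
Total vertical stress at mid-clay: σ_v = 18.7×2.9 + 16.4×3.75 = 115.73 kPa.
Pore pressure: u = 9.81×(6.65 − 2.9) = 36.788 kPa.
Initial effective stress: σ'_0 = σ_v − u = 115.73 − 36.788 = 78.942 kPa.
Stress increase at mid-clay by the 2:1 spreading method:
Δσ = qBL/((B+z)(L+z)) = 166×4.3×4.3/((4.3+6.65)(4.3+6.65)) = 25.599 kPa
Final effective stress: σ'_f = σ'_0 + Δσ = 78.942 + 25.599 = 104.54 kPa.
Normally consolidated clay, so the full stress increment lies on the virgin compression line:
S_c = C_c·H/(1+e₀)·log₁₀(σ'_f/σ'_0) = 0.33×7.5/(1+1.1)×log₁₀(104.54/78.942)
    = 1.1786 × 0.12197 = 0.1438 m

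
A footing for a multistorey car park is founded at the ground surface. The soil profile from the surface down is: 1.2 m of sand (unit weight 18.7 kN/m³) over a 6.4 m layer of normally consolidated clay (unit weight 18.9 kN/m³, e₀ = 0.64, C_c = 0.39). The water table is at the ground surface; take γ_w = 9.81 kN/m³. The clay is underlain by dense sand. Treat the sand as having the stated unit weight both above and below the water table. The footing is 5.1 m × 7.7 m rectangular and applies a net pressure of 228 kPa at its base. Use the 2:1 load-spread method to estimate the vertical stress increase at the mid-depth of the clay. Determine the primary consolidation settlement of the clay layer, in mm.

S_c ≈ 717 mm

Mid-depth of clay below the ground surface: z = 1.2 + 6.4/2 = 4.4 m.
Total vertical stress at mid-clay: σ_v = 18.7×1.2 + 18.9×3.2 = 82.92 kPa.
Pore pressure: u = 9.81×(4.4 − 0) = 43.164 kPa.
Initial effective stress: σ'_0 = σ_v − u = 82.92 − 43.164 = 39.756 kPa.
Stress increase at mid-clay by the 2:1 spreading method:
Δσ = qBL/((B+z)(L+z)) = 228×5.1×7.7/((5.1+4.4)(7.7+4.4)) = 77.891 kPa
Final effective stress: σ'_f = σ'_0 + Δσ = 39.756 + 77.891 = 117.65 kPa.
Normally consolidated clay, so the full stress increment lies on the virgin compression line:
S_c = C_c·H/(1+e₀)·log₁₀(σ'_f/σ'_0) = 0.39×6.4/(1+0.64)×log₁₀(117.65/39.756)
    = 1.522 × 0.47119 = 0.7172 m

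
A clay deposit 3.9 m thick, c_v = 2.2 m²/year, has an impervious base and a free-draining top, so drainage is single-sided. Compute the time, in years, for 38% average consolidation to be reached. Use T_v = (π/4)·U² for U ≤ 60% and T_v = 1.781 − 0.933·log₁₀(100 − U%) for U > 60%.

Drainage path length: H_d = H = 3.9 m (single drainage).
U ≤ 60%: T_v = (π/4)·U² = (π/4)×0.38² = 0.11341.
t = T_v·H_d²/c_v = 0.11341×3.9²/2.2 = 0.7841 years.

t ≈ 0.784 years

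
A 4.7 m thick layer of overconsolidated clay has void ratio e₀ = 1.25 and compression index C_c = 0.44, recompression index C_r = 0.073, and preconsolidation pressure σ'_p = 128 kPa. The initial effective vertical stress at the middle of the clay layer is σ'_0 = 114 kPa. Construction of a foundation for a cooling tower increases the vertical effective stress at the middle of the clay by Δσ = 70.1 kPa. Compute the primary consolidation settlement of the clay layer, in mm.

S_c ≈ 153 mm

Final effective stress: σ'_f = 114 + 70.1 = 184.1 kPa.
σ'_f = 184.1 > σ'_p = 128 kPa, so the stress path crosses the preconsolidation pressure — recompression up to σ'_p, then virgin compression beyond:
S_c = H/(1+e₀)·[C_r·log₁₀(σ'_p/σ'_0) + C_c·log₁₀(σ'_f/σ'_p)]
    = 4.7/2.25 × [0.073×log₁₀(128/114) + 0.44×log₁₀(184.1/128)]
    = 2.0889 × [0.0036723 + 0.069451] = 0.1527 m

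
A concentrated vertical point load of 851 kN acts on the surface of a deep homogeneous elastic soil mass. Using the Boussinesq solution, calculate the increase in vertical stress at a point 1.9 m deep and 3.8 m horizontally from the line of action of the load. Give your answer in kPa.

Δσ_z ≈ 2.01 kPa

Boussinesq vertical stress below a point load on an elastic half-space:
Δσ_z = 3P/(2πz²) · [1 + (r/z)²]^(−5/2)
r/z = 3.8/1.9 = 2; [1+(r/z)²]^(−5/2) = 0.017889.
Δσ_z = 3×851/(2π×1.9²) × 0.017889 = 112.55 × 0.017889 = 2.013 kPa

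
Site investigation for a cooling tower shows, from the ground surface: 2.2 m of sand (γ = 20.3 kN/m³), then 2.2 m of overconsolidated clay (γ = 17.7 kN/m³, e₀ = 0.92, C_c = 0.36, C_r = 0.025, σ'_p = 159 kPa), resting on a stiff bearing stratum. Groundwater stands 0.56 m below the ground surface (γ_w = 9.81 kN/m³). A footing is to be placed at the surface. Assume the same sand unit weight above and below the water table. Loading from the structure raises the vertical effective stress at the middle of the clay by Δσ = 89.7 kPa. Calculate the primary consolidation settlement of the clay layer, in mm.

Mid-depth of clay below the ground surface: z = 2.2 + 2.2/2 = 3.3 m.
Total vertical stress at mid-clay: σ_v = 20.3×2.2 + 17.7×1.1 = 64.13 kPa.
Pore pressure: u = 9.81×(3.3 − 0.56) = 26.879 kPa.
Initial effective stress: σ'_0 = σ_v − u = 64.13 − 26.879 = 37.251 kPa.
Final effective stress: σ'_f = 37.251 + 89.7 = 126.95 kPa.
σ'_f = 126.95 ≤ σ'_p = 159 kPa, so the clay remains overconsolidated and only the recompression index applies:
S_c = C_r·H/(1+e₀)·log₁₀(σ'_f/σ'_0) = 0.025×2.2/1.92×log₁₀(126.95/37.251)
    = 0.028645 × 0.53249 = 0.01525 m

S_c ≈ 15.3 mm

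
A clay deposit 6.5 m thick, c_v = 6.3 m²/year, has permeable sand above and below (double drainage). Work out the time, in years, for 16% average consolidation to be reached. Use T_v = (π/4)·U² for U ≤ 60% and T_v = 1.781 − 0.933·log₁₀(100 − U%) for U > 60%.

t ≈ 0.0337 years

Drainage path length: H_d = H/2 = 3.25 m (double drainage).
U ≤ 60%: T_v = (π/4)·U² = (π/4)×0.16² = 0.020106.
t = T_v·H_d²/c_v = 0.020106×3.25²/6.3 = 0.03371 years.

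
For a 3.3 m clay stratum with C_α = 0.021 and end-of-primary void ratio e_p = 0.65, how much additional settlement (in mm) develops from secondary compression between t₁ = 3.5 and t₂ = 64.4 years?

S_s ≈ 53.1 mm

Secondary compression: S_s = C_α·H/(1+e_p)·log₁₀(t₂/t₁)
S_s = 0.021×3.3/(1+0.65)×log₁₀(64.4/3.5)
    = 0.042 × 1.265 = 0.05312 m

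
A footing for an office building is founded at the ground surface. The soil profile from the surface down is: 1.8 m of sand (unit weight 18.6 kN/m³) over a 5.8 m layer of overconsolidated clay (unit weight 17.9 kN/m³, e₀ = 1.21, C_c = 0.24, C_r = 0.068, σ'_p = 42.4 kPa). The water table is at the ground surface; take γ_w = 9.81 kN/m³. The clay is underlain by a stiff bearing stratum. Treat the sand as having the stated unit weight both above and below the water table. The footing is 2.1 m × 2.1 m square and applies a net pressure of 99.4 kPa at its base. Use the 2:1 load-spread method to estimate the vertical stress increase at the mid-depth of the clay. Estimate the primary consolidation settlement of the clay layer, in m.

S_c ≈ 0.0442 m

Mid-depth of clay below the ground surface: z = 1.8 + 5.8/2 = 4.7 m.
Total vertical stress at mid-clay: σ_v = 18.6×1.8 + 17.9×2.9 = 85.39 kPa.
Pore pressure: u = 9.81×(4.7 − 0) = 46.107 kPa.
Initial effective stress: σ'_0 = σ_v − u = 85.39 − 46.107 = 39.283 kPa.
Stress increase at mid-clay by the 2:1 spreading method:
Δσ = qBL/((B+z)(L+z)) = 99.4×2.1×2.1/((2.1+4.7)(2.1+4.7)) = 9.48 kPa
Final effective stress: σ'_f = 39.283 + 9.48 = 48.763 kPa.
σ'_f = 48.763 > σ'_p = 42.4 kPa, so the stress path crosses the preconsolidation pressure — recompression up to σ'_p, then virgin compression beyond:
S_c = H/(1+e₀)·[C_r·log₁₀(σ'_p/σ'_0) + C_c·log₁₀(σ'_f/σ'_p)]
    = 5.8/2.21 × [0.068×log₁₀(42.4/39.283) + 0.24×log₁₀(48.763/42.4)]
    = 2.6244 × [0.002255 + 0.014574] = 0.04417 m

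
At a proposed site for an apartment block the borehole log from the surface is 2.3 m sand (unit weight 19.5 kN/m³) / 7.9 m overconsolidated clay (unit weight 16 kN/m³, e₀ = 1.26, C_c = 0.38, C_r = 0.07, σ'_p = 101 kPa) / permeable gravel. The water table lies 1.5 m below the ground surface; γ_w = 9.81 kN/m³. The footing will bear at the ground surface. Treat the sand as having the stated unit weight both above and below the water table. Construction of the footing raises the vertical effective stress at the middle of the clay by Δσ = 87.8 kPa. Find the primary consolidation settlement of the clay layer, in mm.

Mid-depth of clay below the ground surface: z = 2.3 + 7.9/2 = 6.25 m.
Total vertical stress at mid-clay: σ_v = 19.5×2.3 + 16×3.95 = 108.05 kPa.
Pore pressure: u = 9.81×(6.25 − 1.5) = 46.598 kPa.
Initial effective stress: σ'_0 = σ_v − u = 108.05 − 46.598 = 61.452 kPa.
Final effective stress: σ'_f = 61.452 + 87.8 = 149.25 kPa.
σ'_f = 149.25 > σ'_p = 101 kPa, so the stress path crosses the preconsolidation pressure — recompression up to σ'_p, then virgin compression beyond:
S_c = H/(1+e₀)·[C_r·log₁₀(σ'_p/σ'_0) + C_c·log₁₀(σ'_f/σ'_p)]
    = 7.9/2.26 × [0.07×log₁₀(101/61.452) + 0.38×log₁₀(149.25/101)]
    = 3.4956 × [0.015105 + 0.064445] = 0.2781 m

S_c ≈ 278 mm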